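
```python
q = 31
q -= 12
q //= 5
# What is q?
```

Trace:
`q = 31` → q = 31
`q -= 12` → q = 19
`q //= 5` → q = 3
So q = 3

Answer: 3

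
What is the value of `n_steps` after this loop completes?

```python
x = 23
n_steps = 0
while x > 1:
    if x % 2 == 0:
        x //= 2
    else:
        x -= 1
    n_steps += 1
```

Steps to reduce 23 to 1
`n_steps` takes the values: 0 → 1 → 2 → 3 → 4 → 5 → 6 → 7

Answer: 7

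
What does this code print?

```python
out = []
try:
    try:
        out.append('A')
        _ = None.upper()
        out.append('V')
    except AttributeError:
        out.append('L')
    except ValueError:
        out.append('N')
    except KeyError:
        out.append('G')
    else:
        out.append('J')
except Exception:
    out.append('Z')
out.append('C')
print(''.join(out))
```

Execution trace: 'A' (inner try body) → 'L' (inner except AttributeError) → 'C' (after the try/except). Output: ALC

Answer: ALC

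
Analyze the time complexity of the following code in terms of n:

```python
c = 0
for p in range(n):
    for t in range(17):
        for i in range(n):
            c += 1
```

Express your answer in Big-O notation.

Each loop level contributes: n × 1 × n. Multiplying the contributions gives O(n^2).

Answer: O(n^2)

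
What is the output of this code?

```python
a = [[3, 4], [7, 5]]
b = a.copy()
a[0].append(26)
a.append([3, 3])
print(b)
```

Key concept: shallow copy with nested lists.
Step by step:
`a = [[3, 4], [7, 5]]` → a = [[3, 4], [7, 5]]
`b = a.copy()` → b = [[3, 4], [7, 5]]
`a[0].append(26)` → a = [[3, 4, 26], [7, 5]]; b = [[3, 4, 26], [7, 5]]
`a.append([3, 3])` → a = [[3, 4, 26], [7, 5], [3, 3]]
`print(b)` → prints [[3, 4, 26], [7, 5]]

Answer: [[3, 4, 26], [7, 5]]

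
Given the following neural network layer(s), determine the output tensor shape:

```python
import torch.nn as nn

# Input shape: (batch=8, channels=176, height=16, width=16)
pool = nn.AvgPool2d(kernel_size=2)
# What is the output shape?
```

Input: (8, 176, 16, 16) -> Output: (8, 176, 8, 8)

Answer: (8, 176, 8, 8)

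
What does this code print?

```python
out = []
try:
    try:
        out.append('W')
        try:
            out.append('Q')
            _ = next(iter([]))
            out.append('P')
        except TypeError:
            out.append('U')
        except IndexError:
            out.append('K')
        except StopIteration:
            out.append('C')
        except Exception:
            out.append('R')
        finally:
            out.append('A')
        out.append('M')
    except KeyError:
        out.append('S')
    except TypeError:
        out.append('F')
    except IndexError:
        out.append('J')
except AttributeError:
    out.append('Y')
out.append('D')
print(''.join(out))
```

Execution trace: 'W' (try body) → 'Q' (inner try body) → 'C' (inner except StopIteration) → 'A' (inner finally) → 'M' (try body, no exception) → 'D' (after the try/except). Output: WQCAMD

Answer: WQCAMD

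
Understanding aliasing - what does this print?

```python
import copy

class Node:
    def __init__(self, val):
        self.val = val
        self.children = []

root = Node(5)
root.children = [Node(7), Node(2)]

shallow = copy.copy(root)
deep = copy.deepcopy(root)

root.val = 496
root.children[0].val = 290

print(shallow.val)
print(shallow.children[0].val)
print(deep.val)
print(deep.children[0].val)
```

Key concept: deep copy with custom objects.
Step by step:
`root = Node(5)` → root = Node(val=5, children=[])
`root.children = [Node(7), Node(2)]` → root = Node(val=5, children=[Node(val=7, children=[]), Node(val=2, children=[])])
`shallow = copy.copy(root)` → shallow = Node(val=5, children=[Node(val=7, children=[]), Node(val=2, children=[])])
`deep = copy.deepcopy(root)` → deep = Node(val=5, children=[Node(val=7, children=[]), Node(val=2, children=[])])
`root.val = 496` → root = Node(val=496, children=[Node(val=7, children=[]), Node(val=2, children=[])])
`root.children[0].val = 290` → root = Node(val=496, children=[Node(val=290, children=[]), Node(val=2, children=[])]); shallow = Node(val=5, children=[Node(val=290, children=[]), Node(val=2, children=[])])
`print(shallow.val)` → prints 5
`print(shallow.children[0].val)` → prints 290
`print(deep.val)` → prints 5
`print(deep.children[0].val)` → prints 7

Answer:
5
290
5
7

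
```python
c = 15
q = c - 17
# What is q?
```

Trace:
`c = 15` → c = 15
`q = c - 17` → q = -2
So q = -2

Answer: -2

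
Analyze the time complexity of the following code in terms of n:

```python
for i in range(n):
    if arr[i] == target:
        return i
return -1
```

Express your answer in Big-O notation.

This is Linear search in an array. Time complexity: O(n).

Answer: O(n)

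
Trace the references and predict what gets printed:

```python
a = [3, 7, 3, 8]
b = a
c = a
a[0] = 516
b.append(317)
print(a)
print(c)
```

Key concept: multiple aliases.
Step by step:
`a = [3, 7, 3, 8]` → a = [3, 7, 3, 8]
`b = a` → b = [3, 7, 3, 8] (same object as a)
`c = a` → c = [3, 7, 3, 8] (same object as a, b)
`a[0] = 516` → a = [516, 7, 3, 8] (same object as b, c); b = [516, 7, 3, 8] (same object as a, c); c = [516, 7, 3, 8] (same object as a, b)
`b.append(317)` → a = [516, 7, 3, 8, 317] (same object as b, c); b = [516, 7, 3, 8, 317] (same object as a, c); c = [516, 7, 3, 8, 317] (same object as a, b)
`print(a)` → prints [516, 7, 3, 8, 317]
`print(c)` → prints [516, 7, 3, 8, 317]

Answer:
[516, 7, 3, 8, 317]
[516, 7, 3, 8, 317]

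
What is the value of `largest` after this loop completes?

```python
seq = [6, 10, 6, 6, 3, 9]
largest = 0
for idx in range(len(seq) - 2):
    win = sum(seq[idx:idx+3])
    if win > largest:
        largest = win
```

Max sum of 3-element window in [6, 10, 6, 6, 3, 9]
`largest` takes the values: 0 → 22

Answer: 22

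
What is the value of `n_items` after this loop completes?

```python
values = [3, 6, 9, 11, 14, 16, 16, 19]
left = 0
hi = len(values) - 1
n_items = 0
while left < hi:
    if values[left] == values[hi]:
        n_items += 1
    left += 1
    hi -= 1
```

Count matching pairs from ends
`n_items` takes the values: 0

Answer: 0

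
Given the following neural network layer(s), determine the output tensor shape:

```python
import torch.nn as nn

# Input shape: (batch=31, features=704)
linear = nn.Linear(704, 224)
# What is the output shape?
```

Input: (31, 704) -> Output: (31, 224)

Answer: (31, 224)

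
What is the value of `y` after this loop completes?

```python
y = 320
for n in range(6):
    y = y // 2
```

Halve 6 times: 320 // 2^6 = 5
`y` takes the values: 320 → 160 → 80 → 40 → 20 → 10 → 5

Answer: 5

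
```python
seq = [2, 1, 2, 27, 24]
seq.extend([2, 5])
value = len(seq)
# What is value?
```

Trace:
`seq = [2, 1, 2, 27, 24]` → seq = [2, 1, 2, 27, 24]
`seq.extend([2, 5])` → seq = [2, 1, 2, 27, 24, 2, 5]
`value = len(seq)` → value = 7
So value = 7

Answer: 7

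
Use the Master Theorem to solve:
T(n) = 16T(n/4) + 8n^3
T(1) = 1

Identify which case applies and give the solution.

a=16, b=4, f(n)=8n^3. log_4(16) = 2. Since c=3 > 2 and the regularity condition holds (16(n/4)^3 = (16/4^3)n^3 with 16/4^3 < 1), Case 3 applies: T(n) = Θ(f(n)) = O(n^3).

Answer: O(n^3) - Case 3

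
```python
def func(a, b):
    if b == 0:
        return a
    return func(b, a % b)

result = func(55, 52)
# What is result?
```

func(55, 52) -> func(52, 3) -> func(3, 1) -> func(1, 0) -> 1

Answer: 1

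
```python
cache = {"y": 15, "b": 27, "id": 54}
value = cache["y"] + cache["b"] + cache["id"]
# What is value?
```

Trace:
`cache = {"y": 15, "b": 27, "id": 54}` → cache = {'y': 15, 'b': 27, 'id': 54}
`value = cache["y"] + cache["b"] + cache["id"]` → value = 96
So value = 96

Answer: 96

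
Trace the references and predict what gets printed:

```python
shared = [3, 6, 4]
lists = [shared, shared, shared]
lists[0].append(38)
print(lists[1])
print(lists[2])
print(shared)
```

Key concept: list of same reference.
Step by step:
`shared = [3, 6, 4]` → shared = [3, 6, 4]
`lists = [shared, shared, shared]` → lists = [[3, 6, 4], [3, 6, 4], [3, 6, 4]]
`lists[0].append(38)` → shared = [3, 6, 4, 38]; lists = [[3, 6, 4, 38], [3, 6, 4, 38], [3, 6, 4, 38]]
`print(lists[1])` → prints [3, 6, 4, 38]
`print(lists[2])` → prints [3, 6, 4, 38]
`print(shared)` → prints [3, 6, 4, 38]

Answer:
[3, 6, 4, 38]
[3, 6, 4, 38]
[3, 6, 4, 38]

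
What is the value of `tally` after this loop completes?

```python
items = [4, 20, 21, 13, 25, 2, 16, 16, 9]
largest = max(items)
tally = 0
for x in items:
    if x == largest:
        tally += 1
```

Count of max value 25 in [4, 20, 21, 13, 25, 2, 16, 16, 9]
`tally` takes the values: 0 → 1

Answer: 1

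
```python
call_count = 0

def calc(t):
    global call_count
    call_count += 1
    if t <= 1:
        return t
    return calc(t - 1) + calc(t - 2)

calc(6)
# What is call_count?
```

Calls(t) = 1 + Calls(t-1) + Calls(t-2); Calls(0)=Calls(1)=1. For t=6 this gives 25.

Answer: 25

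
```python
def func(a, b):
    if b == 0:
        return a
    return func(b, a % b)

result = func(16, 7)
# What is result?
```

func(16, 7) -> func(7, 2) -> func(2, 1) -> func(1, 0) -> 1

Answer: 1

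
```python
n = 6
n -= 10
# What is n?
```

Trace:
`n = 6` → n = 6
`n -= 10` → n = -4
So n = -4

Answer: -4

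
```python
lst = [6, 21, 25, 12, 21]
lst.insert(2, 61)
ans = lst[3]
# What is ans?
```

Trace:
`lst = [6, 21, 25, 12, 21]` → lst = [6, 21, 25, 12, 21]
`lst.insert(2, 61)` → lst = [6, 21, 61, 25, 12, 21]
`ans = lst[3]` → ans = 25
So ans = 25

Answer: 25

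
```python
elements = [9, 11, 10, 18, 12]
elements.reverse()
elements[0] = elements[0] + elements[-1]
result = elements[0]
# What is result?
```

Trace:
`elements = [9, 11, 10, 18, 12]` → elements = [9, 11, 10, 18, 12]
`elements.reverse()` → elements = [12, 18, 10, 11, 9]
`elements[0] = elements[0] + elements[-1]` → elements = [21, 18, 10, 11, 9]
`result = elements[0]` → result = 21
So result = 21

Answer: 21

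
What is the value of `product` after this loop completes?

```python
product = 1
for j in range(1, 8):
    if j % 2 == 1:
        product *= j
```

Product of odd numbers 1 to 7
`product` takes the values: 1 → 3 → 15 → 105

Answer: 105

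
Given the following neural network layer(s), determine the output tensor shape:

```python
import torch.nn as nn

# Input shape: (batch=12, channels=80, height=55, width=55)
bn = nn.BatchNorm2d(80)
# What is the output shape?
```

Input: (12, 80, 55, 55) -> Output: (12, 80, 55, 55)

Answer: (12, 80, 55, 55)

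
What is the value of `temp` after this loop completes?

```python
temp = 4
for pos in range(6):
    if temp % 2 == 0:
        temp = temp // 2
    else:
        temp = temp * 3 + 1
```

Collatz-style transformation from 4
`temp` takes the values: 4 → 2 → 1 → 4 → 2 → 1 → 4

Answer: 4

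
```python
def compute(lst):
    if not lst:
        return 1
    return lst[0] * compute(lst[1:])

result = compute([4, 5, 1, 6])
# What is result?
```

Product over [4, 5, 1, 6] = 4 * 5 * 1 * 6 = 120

Answer: 120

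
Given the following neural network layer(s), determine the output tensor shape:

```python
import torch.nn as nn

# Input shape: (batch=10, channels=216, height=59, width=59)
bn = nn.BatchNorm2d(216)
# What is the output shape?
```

Input: (10, 216, 59, 59) -> Output: (10, 216, 59, 59)

Answer: (10, 216, 59, 59)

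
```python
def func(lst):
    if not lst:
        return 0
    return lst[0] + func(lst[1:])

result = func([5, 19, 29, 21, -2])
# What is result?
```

5 + 19 + 29 + 21 + (-2) + 0 = 72

Answer: 72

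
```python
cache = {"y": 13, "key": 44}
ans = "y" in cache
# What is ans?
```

Trace:
`cache = {"y": 13, "key": 44}` → cache = {'y': 13, 'key': 44}
`ans = "y" in cache` → ans = True
So ans = True

Answer: True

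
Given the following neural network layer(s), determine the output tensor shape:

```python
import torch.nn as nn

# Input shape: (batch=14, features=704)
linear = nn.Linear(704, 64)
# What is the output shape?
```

Input: (14, 704) -> Output: (14, 64)

Answer: (14, 64)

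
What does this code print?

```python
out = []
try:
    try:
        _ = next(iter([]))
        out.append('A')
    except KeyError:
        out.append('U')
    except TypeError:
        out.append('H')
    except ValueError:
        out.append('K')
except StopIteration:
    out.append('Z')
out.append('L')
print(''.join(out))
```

Execution trace: 'Z' (outer except StopIteration) → 'L' (after the try/except). Output: ZL

Answer: ZL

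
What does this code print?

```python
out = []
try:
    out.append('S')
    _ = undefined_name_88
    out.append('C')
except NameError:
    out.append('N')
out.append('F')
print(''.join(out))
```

Execution trace: 'S' (try body) → 'N' (except NameError) → 'F' (after the try/except). Output: SNF

Answer: SNF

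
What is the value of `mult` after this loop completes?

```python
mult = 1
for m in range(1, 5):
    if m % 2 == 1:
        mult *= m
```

Product of odd numbers 1 to 4
`mult` takes the values: 1 → 3

Answer: 3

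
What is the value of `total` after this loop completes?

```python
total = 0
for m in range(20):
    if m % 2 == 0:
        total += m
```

Sum of even numbers 0 to 19
`total` takes the values: 0 → 2 → 6 → 12 → 20 → 30 → 42 → 56 → 72 → 90

Answer: 90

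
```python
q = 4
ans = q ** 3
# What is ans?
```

Trace:
`q = 4` → q = 4
`ans = q ** 3` → ans = 64
So ans = 64

Answer: 64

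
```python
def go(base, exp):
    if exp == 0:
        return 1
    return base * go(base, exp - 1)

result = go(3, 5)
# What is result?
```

go(3, 5) = 3 * 3 * 3 * 3 * 3 = 243

Answer: 243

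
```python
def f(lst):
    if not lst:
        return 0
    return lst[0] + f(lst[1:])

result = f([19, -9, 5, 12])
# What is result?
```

19 + (-9) + 5 + 12 + 0 = 27

Answer: 27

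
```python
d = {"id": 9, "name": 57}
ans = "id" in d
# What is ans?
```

Trace:
`d = {"id": 9, "name": 57}` → d = {'id': 9, 'name': 57}
`ans = "id" in d` → ans = True
So ans = True

Answer: True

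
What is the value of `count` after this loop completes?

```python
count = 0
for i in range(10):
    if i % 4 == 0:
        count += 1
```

Count numbers divisible by 4 in range(10)
`count` takes the values: 0 → 1 → 2 → 3

Answer: 3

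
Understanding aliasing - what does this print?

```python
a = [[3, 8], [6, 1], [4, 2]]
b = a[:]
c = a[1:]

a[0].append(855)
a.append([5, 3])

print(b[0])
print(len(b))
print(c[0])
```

Key concept: slice with nested mutation.
Step by step:
`a = [[3, 8], [6, 1], [4, 2]]` → a = [[3, 8], [6, 1], [4, 2]]
`b = a[:]` → b = [[3, 8], [6, 1], [4, 2]]
`c = a[1:]` → c = [[6, 1], [4, 2]]
`a[0].append(855)` → a = [[3, 8, 855], [6, 1], [4, 2]]; b = [[3, 8, 855], [6, 1], [4, 2]]
`a.append([5, 3])` → a = [[3, 8, 855], [6, 1], [4, 2], [5, 3]]
`print(b[0])` → prints [3, 8, 855]
`print(len(b))` → prints 3
`print(c[0])` → prints [6, 1]

Answer:
[3, 8, 855]
3
[6, 1]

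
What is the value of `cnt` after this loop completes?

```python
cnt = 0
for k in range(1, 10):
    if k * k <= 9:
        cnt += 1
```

Count numbers where k² ≤ 9
`cnt` takes the values: 0 → 1 → 2 → 3

Answer: 3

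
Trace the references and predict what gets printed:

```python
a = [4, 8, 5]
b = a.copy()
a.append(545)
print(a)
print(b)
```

Key concept: list.copy() creates independent copy.
Step by step:
`a = [4, 8, 5]` → a = [4, 8, 5]
`b = a.copy()` → b = [4, 8, 5]
`a.append(545)` → a = [4, 8, 5, 545]
`print(a)` → prints [4, 8, 5, 545]
`print(b)` → prints [4, 8, 5]

Answer:
[4, 8, 5, 545]
[4, 8, 5]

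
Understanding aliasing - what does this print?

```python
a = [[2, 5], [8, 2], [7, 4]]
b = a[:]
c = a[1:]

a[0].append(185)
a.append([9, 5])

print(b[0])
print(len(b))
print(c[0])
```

Key concept: slice with nested mutation.
Step by step:
`a = [[2, 5], [8, 2], [7, 4]]` → a = [[2, 5], [8, 2], [7, 4]]
`b = a[:]` → b = [[2, 5], [8, 2], [7, 4]]
`c = a[1:]` → c = [[8, 2], [7, 4]]
`a[0].append(185)` → a = [[2, 5, 185], [8, 2], [7, 4]]; b = [[2, 5, 185], [8, 2], [7, 4]]
`a.append([9, 5])` → a = [[2, 5, 185], [8, 2], [7, 4], [9, 5]]
`print(b[0])` → prints [2, 5, 185]
`print(len(b))` → prints 3
`print(c[0])` → prints [8, 2]

Answer:
[2, 5, 185]
3
[8, 2]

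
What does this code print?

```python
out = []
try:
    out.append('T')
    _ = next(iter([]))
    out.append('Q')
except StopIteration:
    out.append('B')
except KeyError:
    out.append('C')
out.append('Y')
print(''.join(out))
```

Execution trace: 'T' (try body) → 'B' (except StopIteration) → 'Y' (after the try/except). Output: TBY

Answer: TBY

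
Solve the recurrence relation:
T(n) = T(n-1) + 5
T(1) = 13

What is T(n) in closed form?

Unrolling: T(n) = T(1) + 5·(n-1) = 13 + 5(n-1) = 5n + 8.

Answer: T(n) = 5n + 8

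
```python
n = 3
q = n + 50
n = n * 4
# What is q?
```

Trace:
`n = 3` → n = 3
`q = n + 50` → q = 53
`n = n * 4` → n = 12
So q = 53

Answer: 53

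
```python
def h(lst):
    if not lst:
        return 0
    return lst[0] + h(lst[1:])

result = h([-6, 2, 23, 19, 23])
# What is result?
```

(-6) + 2 + 23 + 19 + 23 + 0 = 61

Answer: 61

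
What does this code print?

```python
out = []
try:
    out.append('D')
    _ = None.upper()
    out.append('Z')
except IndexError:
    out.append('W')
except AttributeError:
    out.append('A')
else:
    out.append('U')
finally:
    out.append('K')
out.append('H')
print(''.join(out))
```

Execution trace: 'D' (try body) → 'A' (except AttributeError) → 'K' (finally) → 'H' (after the try/except). Output: DAKH

Answer: DAKH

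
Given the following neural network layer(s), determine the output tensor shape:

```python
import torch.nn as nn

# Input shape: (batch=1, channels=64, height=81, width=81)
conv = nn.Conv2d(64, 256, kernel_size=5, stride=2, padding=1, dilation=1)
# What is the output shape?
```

Input: (1, 64, 81, 81) -> Output: (1, 256, 40, 40)

Answer: (1, 256, 40, 40)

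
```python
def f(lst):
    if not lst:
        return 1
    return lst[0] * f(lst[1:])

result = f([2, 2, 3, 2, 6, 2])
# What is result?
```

Product over [2, 2, 3, 2, 6, 2] = 2 * 2 * 3 * 2 * 6 * 2 = 288

Answer: 288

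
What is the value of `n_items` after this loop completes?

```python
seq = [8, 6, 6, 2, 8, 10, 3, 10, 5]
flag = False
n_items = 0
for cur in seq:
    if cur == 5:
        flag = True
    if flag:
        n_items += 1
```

Count elements after first 5 in [8, 6, 6, 2, 8, 10, 3, 10, 5]
`n_items` takes the values: 0 → 1

Answer: 1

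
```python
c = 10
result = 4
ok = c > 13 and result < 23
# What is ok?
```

Trace:
`c = 10` → c = 10
`result = 4` → result = 4
`ok = c > 13 and result < 23` → ok = False
So ok = False

Answer: False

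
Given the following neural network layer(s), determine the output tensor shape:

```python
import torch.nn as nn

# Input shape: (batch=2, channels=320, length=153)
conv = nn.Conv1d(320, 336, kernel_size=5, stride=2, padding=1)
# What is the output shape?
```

Input: (2, 320, 153) -> Output: (2, 336, 76)

Answer: (2, 336, 76)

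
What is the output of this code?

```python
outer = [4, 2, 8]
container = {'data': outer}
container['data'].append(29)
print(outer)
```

Key concept: dict holds reference to list.
Step by step:
`outer = [4, 2, 8]` → outer = [4, 2, 8]
`container = {'data': outer}` → container = {'data': [4, 2, 8]}
`container['data'].append(29)` → outer = [4, 2, 8, 29]; container = {'data': [4, 2, 8, 29]}
`print(outer)` → prints [4, 2, 8, 29]

Answer: [4, 2, 8, 29]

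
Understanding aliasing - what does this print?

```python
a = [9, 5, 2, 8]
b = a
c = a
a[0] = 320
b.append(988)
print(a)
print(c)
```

Key concept: multiple aliases.
Step by step:
`a = [9, 5, 2, 8]` → a = [9, 5, 2, 8]
`b = a` → b = [9, 5, 2, 8] (same object as a)
`c = a` → c = [9, 5, 2, 8] (same object as a, b)
`a[0] = 320` → a = [320, 5, 2, 8] (same object as b, c); b = [320, 5, 2, 8] (same object as a, c); c = [320, 5, 2, 8] (same object as a, b)
`b.append(988)` → a = [320, 5, 2, 8, 988] (same object as b, c); b = [320, 5, 2, 8, 988] (same object as a, c); c = [320, 5, 2, 8, 988] (same object as a, b)
`print(a)` → prints [320, 5, 2, 8, 988]
`print(c)` → prints [320, 5, 2, 8, 988]

Answer:
[320, 5, 2, 8, 988]
[320, 5, 2, 8, 988]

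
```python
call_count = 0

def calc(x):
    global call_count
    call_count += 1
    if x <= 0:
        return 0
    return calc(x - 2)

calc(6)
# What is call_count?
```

Linear recursion stepping by 2: 4 calls from x=6 down to ≤0.

Answer: 4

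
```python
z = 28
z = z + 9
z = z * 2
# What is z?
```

Trace:
`z = 28` → z = 28
`z = z + 9` → z = 37
`z = z * 2` → z = 74
So z = 74

Answer: 74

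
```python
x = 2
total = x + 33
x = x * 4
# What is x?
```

Trace:
`x = 2` → x = 2
`total = x + 33` → total = 35
`x = x * 4` → x = 8
So x = 8

Answer: 8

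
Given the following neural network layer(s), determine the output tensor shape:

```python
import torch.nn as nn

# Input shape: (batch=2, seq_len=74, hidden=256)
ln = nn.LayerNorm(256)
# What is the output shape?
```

Input: (2, 74, 256) -> Output: (2, 74, 256)

Answer: (2, 74, 256)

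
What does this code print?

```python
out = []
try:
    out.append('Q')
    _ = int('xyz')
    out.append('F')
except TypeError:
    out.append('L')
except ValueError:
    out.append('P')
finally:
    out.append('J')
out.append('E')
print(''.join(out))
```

Execution trace: 'Q' (try body) → 'P' (except ValueError) → 'J' (finally) → 'E' (after the try/except). Output: QPJE

Answer: QPJE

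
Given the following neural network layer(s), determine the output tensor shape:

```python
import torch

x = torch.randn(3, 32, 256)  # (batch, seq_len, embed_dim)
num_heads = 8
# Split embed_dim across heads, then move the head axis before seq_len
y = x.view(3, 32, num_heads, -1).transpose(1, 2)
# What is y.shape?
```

Input: (3, 32, 256) -> head_dim = 256 // 8 = 32; after view: (3, 32, 8, 32) -> after transpose(1, 2): (3, 8, 32, 32) -> Output: (3, 8, 32, 32)

Answer: (3, 8, 32, 32)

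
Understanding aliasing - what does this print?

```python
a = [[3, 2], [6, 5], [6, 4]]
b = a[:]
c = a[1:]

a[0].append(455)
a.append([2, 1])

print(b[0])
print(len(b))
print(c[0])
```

Key concept: slice with nested mutation.
Step by step:
`a = [[3, 2], [6, 5], [6, 4]]` → a = [[3, 2], [6, 5], [6, 4]]
`b = a[:]` → b = [[3, 2], [6, 5], [6, 4]]
`c = a[1:]` → c = [[6, 5], [6, 4]]
`a[0].append(455)` → a = [[3, 2, 455], [6, 5], [6, 4]]; b = [[3, 2, 455], [6, 5], [6, 4]]
`a.append([2, 1])` → a = [[3, 2, 455], [6, 5], [6, 4], [2, 1]]
`print(b[0])` → prints [3, 2, 455]
`print(len(b))` → prints 3
`print(c[0])` → prints [6, 5]

Answer:
[3, 2, 455]
3
[6, 5]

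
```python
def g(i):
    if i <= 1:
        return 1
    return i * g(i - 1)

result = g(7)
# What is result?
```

g(7) = 7 * 6 * 5 * 4 * 3 * 2 * 1 = 5040

Answer: 5040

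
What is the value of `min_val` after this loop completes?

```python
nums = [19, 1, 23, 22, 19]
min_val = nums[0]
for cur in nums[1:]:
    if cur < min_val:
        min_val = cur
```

Minimum of [19, 1, 23, 22, 19]
`min_val` takes the values: 19 → 1

Answer: 1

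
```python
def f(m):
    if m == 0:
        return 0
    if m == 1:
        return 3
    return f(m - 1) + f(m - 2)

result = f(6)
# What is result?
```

Build up from base cases: f(0)=0, f(1)=3, f(2)=3, f(3)=6, f(4)=9, f(5)=15, f(6)=24

Answer: 24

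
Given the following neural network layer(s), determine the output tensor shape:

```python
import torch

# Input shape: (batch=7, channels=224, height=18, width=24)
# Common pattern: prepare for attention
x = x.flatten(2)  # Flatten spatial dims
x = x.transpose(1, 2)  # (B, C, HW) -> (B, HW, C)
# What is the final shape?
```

Input: (7, 224, 18, 24) -> after flatten(2): (7, 224, 432) -> Output: (7, 432, 224)

Answer: (7, 432, 224)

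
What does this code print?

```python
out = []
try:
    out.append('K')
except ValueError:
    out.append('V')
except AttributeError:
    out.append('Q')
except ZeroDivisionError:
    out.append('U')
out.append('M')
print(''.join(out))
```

Execution trace: 'K' (try body, no exception) → 'M' (after the try/except). Output: KM

Answer: KM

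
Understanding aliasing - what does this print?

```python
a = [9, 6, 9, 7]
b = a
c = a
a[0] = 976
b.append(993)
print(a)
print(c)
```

Key concept: multiple aliases.
Step by step:
`a = [9, 6, 9, 7]` → a = [9, 6, 9, 7]
`b = a` → b = [9, 6, 9, 7] (same object as a)
`c = a` → c = [9, 6, 9, 7] (same object as a, b)
`a[0] = 976` → a = [976, 6, 9, 7] (same object as b, c); b = [976, 6, 9, 7] (same object as a, c); c = [976, 6, 9, 7] (same object as a, b)
`b.append(993)` → a = [976, 6, 9, 7, 993] (same object as b, c); b = [976, 6, 9, 7, 993] (same object as a, c); c = [976, 6, 9, 7, 993] (same object as a, b)
`print(a)` → prints [976, 6, 9, 7, 993]
`print(c)` → prints [976, 6, 9, 7, 993]

Answer:
[976, 6, 9, 7, 993]
[976, 6, 9, 7, 993]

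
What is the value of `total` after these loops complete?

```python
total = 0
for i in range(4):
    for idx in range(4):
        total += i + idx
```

Sum of all i+idx for i,idx in 4x4
`total` takes the values: 0 → 1 → 3 → 6 → 7 → 9 → 12 → 16 → 18 → 21 → 25 → 30 → 33 → 37 → 42 → 48

Answer: 48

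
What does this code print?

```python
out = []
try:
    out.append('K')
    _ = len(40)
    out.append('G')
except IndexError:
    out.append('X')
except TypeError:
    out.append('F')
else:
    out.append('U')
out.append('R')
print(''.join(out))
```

Execution trace: 'K' (try body) → 'F' (except TypeError) → 'R' (after the try/except). Output: KFR

Answer: KFR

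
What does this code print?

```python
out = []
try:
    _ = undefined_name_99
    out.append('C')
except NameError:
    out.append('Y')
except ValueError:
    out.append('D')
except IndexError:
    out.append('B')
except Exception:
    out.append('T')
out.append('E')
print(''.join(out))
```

Execution trace: 'Y' (except NameError) → 'E' (after the try/except). Output: YE

Answer: YE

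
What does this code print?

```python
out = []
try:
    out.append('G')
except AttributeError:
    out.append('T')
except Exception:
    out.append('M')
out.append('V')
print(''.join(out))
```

Execution trace: 'G' (try body, no exception) → 'V' (after the try/except). Output: GV

Answer: GV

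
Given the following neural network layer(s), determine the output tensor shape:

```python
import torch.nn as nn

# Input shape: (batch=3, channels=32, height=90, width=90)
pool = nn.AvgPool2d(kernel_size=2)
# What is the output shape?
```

Input: (3, 32, 90, 90) -> Output: (3, 32, 45, 45)

Answer: (3, 32, 45, 45)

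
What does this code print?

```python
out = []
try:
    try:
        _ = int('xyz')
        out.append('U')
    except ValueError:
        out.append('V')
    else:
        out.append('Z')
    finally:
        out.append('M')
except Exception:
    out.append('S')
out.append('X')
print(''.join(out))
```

Execution trace: 'V' (inner except ValueError) → 'M' (inner finally) → 'X' (after the try/except). Output: VMX

Answer: VMX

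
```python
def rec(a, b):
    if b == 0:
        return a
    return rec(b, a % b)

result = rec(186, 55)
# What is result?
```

rec(186, 55) -> rec(55, 21) -> rec(21, 13) -> rec(13, 8) -> rec(8, 5) -> rec(5, 3) -> rec(3, 2) -> rec(2, 1) -> rec(1, 0) -> 1

Answer: 1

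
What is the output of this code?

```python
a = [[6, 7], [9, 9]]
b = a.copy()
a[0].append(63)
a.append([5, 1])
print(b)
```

Key concept: shallow copy with nested lists.
Step by step:
`a = [[6, 7], [9, 9]]` → a = [[6, 7], [9, 9]]
`b = a.copy()` → b = [[6, 7], [9, 9]]
`a[0].append(63)` → a = [[6, 7, 63], [9, 9]]; b = [[6, 7, 63], [9, 9]]
`a.append([5, 1])` → a = [[6, 7, 63], [9, 9], [5, 1]]
`print(b)` → prints [[6, 7, 63], [9, 9]]

Answer: [[6, 7, 63], [9, 9]]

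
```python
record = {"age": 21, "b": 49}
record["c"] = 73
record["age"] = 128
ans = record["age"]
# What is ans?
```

Trace:
`record = {"age": 21, "b": 49}` → record = {'age': 21, 'b': 49}
`record["c"] = 73` → record = {'age': 21, 'b': 49, 'c': 73}
`record["age"] = 128` → record = {'age': 128, 'b': 49, 'c': 73}
`ans = record["age"]` → ans = 128
So ans = 128

Answer: 128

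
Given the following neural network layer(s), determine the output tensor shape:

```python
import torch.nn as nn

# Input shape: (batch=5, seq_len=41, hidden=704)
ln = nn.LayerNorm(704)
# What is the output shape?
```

Input: (5, 41, 704) -> Output: (5, 41, 704)

Answer: (5, 41, 704)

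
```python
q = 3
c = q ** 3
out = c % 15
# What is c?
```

Trace:
`q = 3` → q = 3
`c = q ** 3` → c = 27
`out = c % 15` → out = 12
So c = 27

Answer: 27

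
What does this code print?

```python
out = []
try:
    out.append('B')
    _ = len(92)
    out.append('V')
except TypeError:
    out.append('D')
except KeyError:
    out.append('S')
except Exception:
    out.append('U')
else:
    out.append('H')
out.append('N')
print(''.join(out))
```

Execution trace: 'B' (try body) → 'D' (except TypeError) → 'N' (after the try/except). Output: BDN

Answer: BDN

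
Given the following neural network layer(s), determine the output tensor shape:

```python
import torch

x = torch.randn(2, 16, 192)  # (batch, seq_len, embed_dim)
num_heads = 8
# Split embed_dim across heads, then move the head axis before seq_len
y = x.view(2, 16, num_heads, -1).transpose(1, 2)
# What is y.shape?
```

Input: (2, 16, 192) -> head_dim = 192 // 8 = 24; after view: (2, 16, 8, 24) -> after transpose(1, 2): (2, 8, 16, 24) -> Output: (2, 8, 16, 24)

Answer: (2, 8, 16, 24)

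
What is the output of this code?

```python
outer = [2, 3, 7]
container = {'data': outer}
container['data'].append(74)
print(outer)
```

Key concept: dict holds reference to list.
Step by step:
`outer = [2, 3, 7]` → outer = [2, 3, 7]
`container = {'data': outer}` → container = {'data': [2, 3, 7]}
`container['data'].append(74)` → outer = [2, 3, 7, 74]; container = {'data': [2, 3, 7, 74]}
`print(outer)` → prints [2, 3, 7, 74]

Answer: [2, 3, 7, 74]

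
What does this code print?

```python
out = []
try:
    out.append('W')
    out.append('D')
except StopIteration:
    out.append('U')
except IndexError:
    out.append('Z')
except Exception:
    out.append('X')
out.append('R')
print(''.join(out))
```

Execution trace: 'W' (try body) → 'D' (try body, no exception) → 'R' (after the try/except). Output: WDR

Answer: WDR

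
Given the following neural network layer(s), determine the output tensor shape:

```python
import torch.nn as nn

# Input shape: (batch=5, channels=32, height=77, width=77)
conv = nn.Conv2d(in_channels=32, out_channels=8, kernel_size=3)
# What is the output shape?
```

Input: (5, 32, 77, 77) -> Output: (5, 8, 75, 75)

Answer: (5, 8, 75, 75)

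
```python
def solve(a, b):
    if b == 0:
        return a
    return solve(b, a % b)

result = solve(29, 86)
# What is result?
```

solve(29, 86) -> solve(86, 29) -> solve(29, 28) -> solve(28, 1) -> solve(1, 0) -> 1

Answer: 1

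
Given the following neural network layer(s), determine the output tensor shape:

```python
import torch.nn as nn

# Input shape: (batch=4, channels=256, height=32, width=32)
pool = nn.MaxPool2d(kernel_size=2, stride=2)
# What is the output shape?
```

Input: (4, 256, 32, 32) -> Output: (4, 256, 16, 16)

Answer: (4, 256, 16, 16)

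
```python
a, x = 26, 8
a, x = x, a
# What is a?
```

Trace:
`a, x = 26, 8` → a = 26; x = 8
`a, x = x, a` → a = 8; x = 26
So a = 8

Answer: 8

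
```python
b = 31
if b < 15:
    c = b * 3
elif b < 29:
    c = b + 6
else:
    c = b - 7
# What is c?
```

Trace:
`b = 31` → b = 31
`if b < 15: ...` → b < 15 is False, b < 29 is False, take else branch → c = 24
So c = 24

Answer: 24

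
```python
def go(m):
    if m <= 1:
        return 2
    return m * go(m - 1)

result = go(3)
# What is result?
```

go(3) = 3 * 2 * 2 = 12

Answer: 12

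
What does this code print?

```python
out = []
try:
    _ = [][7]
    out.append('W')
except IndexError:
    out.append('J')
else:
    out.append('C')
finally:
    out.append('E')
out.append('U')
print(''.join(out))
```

Execution trace: 'J' (except IndexError) → 'E' (finally) → 'U' (after the try/except). Output: JEU

Answer: JEU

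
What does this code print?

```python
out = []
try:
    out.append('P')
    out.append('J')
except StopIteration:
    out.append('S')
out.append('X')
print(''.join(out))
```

Execution trace: 'P' (try body) → 'J' (try body, no exception) → 'X' (after the try/except). Output: PJX

Answer: PJX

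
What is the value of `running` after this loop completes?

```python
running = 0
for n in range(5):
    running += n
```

Sum of 0 to 4 = 10
`running` takes the values: 0 → 1 → 3 → 6 → 10

Answer: 10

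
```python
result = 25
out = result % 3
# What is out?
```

Trace:
`result = 25` → result = 25
`out = result % 3` → out = 1
So out = 1

Answer: 1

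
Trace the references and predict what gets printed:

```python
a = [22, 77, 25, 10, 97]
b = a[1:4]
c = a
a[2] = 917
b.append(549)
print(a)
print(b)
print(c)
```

Key concept: slice vs alias.
Step by step:
`a = [22, 77, 25, 10, 97]` → a = [22, 77, 25, 10, 97]
`b = a[1:4]` → b = [77, 25, 10]
`c = a` → c = [22, 77, 25, 10, 97] (same object as a)
`a[2] = 917` → a = [22, 77, 917, 10, 97] (same object as c); c = [22, 77, 917, 10, 97] (same object as a)
`b.append(549)` → b = [77, 25, 10, 549]
`print(a)` → prints [22, 77, 917, 10, 97]
`print(b)` → prints [77, 25, 10, 549]
`print(c)` → prints [22, 77, 917, 10, 97]

Answer:
[22, 77, 917, 10, 97]
[77, 25, 10, 549]
[22, 77, 917, 10, 97]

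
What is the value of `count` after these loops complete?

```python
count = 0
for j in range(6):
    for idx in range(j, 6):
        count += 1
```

Upper triangle: 6 + 5 + ... + 1
`count` takes the values: 0 → 1 → 2 → 3 → 4 → 5 → 6 → 7 → 8 → 9 → 10 → 11 → 12 → 13 → 14 → 15 → 16 → 17 → 18 → 19 → 20 → 21

Answer: 21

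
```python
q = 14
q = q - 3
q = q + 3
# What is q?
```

Trace:
`q = 14` → q = 14
`q = q - 3` → q = 11
`q = q + 3` → q = 14
So q = 14

Answer: 14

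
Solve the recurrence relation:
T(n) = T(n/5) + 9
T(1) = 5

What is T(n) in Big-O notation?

Each step divides n by 5 and adds 9. After log_5(n) steps we reach T(1)=5. So T(n) = 9·log_5(n) + 5 = O(log n).

Answer: O(log n)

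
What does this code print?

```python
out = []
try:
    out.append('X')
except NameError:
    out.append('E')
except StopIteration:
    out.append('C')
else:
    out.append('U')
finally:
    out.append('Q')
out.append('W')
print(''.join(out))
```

Execution trace: 'X' (try body, no exception) → 'U' (else) → 'Q' (finally) → 'W' (after the try/except). Output: XUQW

Answer: XUQW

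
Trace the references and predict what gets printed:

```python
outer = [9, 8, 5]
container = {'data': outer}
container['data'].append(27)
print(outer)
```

Key concept: dict holds reference to list.
Step by step:
`outer = [9, 8, 5]` → outer = [9, 8, 5]
`container = {'data': outer}` → container = {'data': [9, 8, 5]}
`container['data'].append(27)` → outer = [9, 8, 5, 27]; container = {'data': [9, 8, 5, 27]}
`print(outer)` → prints [9, 8, 5, 27]

Answer: [9, 8, 5, 27]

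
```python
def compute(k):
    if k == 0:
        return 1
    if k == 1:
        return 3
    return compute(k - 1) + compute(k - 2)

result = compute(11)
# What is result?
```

Build up from base cases: compute(0)=1, compute(1)=3, compute(2)=4, compute(3)=7, compute(4)=11, compute(5)=18, compute(6)=29, ..., compute(11)=322

Answer: 322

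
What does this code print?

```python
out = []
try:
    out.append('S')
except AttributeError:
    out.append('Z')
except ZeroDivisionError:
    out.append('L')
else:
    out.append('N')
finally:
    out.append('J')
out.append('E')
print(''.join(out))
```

Execution trace: 'S' (try body, no exception) → 'N' (else) → 'J' (finally) → 'E' (after the try/except). Output: SNJE

Answer: SNJE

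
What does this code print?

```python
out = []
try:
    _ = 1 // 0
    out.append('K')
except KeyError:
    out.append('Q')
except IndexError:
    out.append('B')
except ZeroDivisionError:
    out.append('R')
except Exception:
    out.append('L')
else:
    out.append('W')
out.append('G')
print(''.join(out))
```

Execution trace: 'R' (except ZeroDivisionError) → 'G' (after the try/except). Output: RG

Answer: RG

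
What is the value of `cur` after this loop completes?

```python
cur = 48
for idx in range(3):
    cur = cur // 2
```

Halve 3 times: 48 // 2^3 = 6
`cur` takes the values: 48 → 24 → 12 → 6

Answer: 6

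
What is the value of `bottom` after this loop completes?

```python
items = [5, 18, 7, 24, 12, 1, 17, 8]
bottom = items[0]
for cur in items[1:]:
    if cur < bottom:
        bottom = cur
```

Minimum of [5, 18, 7, 24, 12, 1, 17, 8]
`bottom` takes the values: 5 → 1

Answer: 1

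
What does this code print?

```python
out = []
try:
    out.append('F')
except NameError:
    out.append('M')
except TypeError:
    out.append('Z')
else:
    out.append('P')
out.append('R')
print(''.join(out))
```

Execution trace: 'F' (try body, no exception) → 'P' (else) → 'R' (after the try/except). Output: FPR

Answer: FPR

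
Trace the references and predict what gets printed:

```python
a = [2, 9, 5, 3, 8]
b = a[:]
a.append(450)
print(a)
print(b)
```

Key concept: slice [:] creates copy.
Step by step:
`a = [2, 9, 5, 3, 8]` → a = [2, 9, 5, 3, 8]
`b = a[:]` → b = [2, 9, 5, 3, 8]
`a.append(450)` → a = [2, 9, 5, 3, 8, 450]
`print(a)` → prints [2, 9, 5, 3, 8, 450]
`print(b)` → prints [2, 9, 5, 3, 8]

Answer:
[2, 9, 5, 3, 8, 450]
[2, 9, 5, 3, 8]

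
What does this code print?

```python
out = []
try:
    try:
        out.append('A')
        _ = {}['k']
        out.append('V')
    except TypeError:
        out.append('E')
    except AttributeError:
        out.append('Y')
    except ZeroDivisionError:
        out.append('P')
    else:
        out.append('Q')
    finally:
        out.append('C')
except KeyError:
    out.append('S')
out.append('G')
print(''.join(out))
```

Execution trace: 'A' (try body) → 'C' (finally) → 'S' (outer except KeyError) → 'G' (after the try/except). Output: ACSG

Answer: ACSG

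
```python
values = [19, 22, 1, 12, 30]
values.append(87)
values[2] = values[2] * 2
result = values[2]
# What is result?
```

Trace:
`values = [19, 22, 1, 12, 30]` → values = [19, 22, 1, 12, 30]
`values.append(87)` → values = [19, 22, 1, 12, 30, 87]
`values[2] = values[2] * 2` → values = [19, 22, 2, 12, 30, 87]
`result = values[2]` → result = 2
So result = 2

Answer: 2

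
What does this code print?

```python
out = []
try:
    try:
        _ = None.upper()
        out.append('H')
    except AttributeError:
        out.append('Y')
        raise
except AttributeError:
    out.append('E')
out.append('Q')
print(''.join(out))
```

Execution trace: 'Y' (inner except AttributeError) → 'E' (outer except AttributeError) → 'Q' (after the try/except). Output: YEQ

Answer: YEQ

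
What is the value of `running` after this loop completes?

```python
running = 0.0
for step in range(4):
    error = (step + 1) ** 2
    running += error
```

Sum of squared losses 1² + 2² + ... + 4²
`running` takes the values: 0.0 → 1.0 → 5.0 → 14.0 → 30.0

Answer: 30.0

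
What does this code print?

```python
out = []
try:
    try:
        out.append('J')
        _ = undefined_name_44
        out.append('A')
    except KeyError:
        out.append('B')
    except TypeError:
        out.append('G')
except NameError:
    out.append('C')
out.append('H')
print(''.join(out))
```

Execution trace: 'J' (try body) → 'C' (outer except NameError) → 'H' (after the try/except). Output: JCH

Answer: JCH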